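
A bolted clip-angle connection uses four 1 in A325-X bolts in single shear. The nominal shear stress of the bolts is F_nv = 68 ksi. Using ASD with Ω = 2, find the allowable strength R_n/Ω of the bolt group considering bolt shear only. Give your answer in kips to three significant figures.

A_b = π × 1² / 4 = 0.7854 in².
R_n = F_nv · A_b · n · n_s = 68 × 0.7854 × 4 × 1 = 213.6 kips.
Allowable strength R_n/Ω = 213.6 / 2 = 107 kips.

107 kips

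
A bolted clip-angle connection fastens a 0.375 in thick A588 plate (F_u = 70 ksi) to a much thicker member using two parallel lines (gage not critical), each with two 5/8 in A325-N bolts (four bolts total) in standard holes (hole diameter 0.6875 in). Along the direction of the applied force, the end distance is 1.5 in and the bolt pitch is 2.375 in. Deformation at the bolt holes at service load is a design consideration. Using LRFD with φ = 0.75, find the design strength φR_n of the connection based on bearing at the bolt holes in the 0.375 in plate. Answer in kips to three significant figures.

Per bolt r_n = 1.2 l_c t F_u ≤ 2.4 d t F_u; upper limit = 2.4 × 0.625 × 0.375 × 70 = 39.38 kips.
Edge bolt: l_c = 1.5 − 0.6875/2 = 1.156 in → 1.2 × 1.156 × 0.375 × 70 = 36.42 → r_n = 36.42 kips.
Interior bolts: l_c = 2.375 − 0.6875 = 1.688 in → 1.2 × 1.688 × 0.375 × 70 = 53.16 → r_n = 39.38 kips.
R_n = 2 × 36.42 + 2 × 39.38 = 151.6 kips.
Design strength φR_n = 0.75 × 151.6 = 114 kips.

114 kips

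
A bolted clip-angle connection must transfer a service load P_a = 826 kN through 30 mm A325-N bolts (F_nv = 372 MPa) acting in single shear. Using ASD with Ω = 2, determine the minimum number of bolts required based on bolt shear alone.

A_b = π·30²/4 = 706.9 mm².
Per-bolt allowable strength R_n/Ω = 372 × 706.9 × 1 / 1000 / 2 = 131.5 kN.
n ≥ 826 / 131.5 = 6.283 → use 7 bolts.

7 bolts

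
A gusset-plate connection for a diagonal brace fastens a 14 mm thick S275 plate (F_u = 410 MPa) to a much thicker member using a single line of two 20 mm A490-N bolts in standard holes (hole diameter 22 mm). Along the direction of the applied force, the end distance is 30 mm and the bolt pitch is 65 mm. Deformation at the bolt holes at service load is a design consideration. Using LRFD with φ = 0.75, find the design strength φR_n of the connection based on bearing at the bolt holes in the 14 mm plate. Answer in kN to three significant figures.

Per bolt r_n = 1.2 l_c t F_u ≤ 2.4 d t F_u; upper limit = 2.4 × 20 × 14 × 410 / 1000 = 275.5 kN.
Edge bolt: l_c = 30 − 22/2 = 19 mm → 1.2 × 19 × 14 × 410 / 1000 = 130.9 → r_n = 130.9 kN.
Interior bolts: l_c = 65 − 22 = 43 mm → 1.2 × 43 × 14 × 410 / 1000 = 296.2 → r_n = 275.5 kN.
R_n = 1 × 130.9 + 1 × 275.5 = 406.4 kN.
Design strength φR_n = 0.75 × 406.4 = 305 kN.

305 kN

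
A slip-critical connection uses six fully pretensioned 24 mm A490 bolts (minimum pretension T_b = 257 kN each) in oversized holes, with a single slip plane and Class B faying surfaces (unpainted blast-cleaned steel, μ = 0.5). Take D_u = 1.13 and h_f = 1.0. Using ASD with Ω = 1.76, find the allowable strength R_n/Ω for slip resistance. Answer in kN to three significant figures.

R_n = μ · D_u · h_f · T_b · n_s · n_b = 0.5 × 1.13 × 1.0 × 257 × 1 × 6 = 871.2 kN.
Allowable strength R_n/Ω = 871.2 / 1.76 = 495 kN.

495 kN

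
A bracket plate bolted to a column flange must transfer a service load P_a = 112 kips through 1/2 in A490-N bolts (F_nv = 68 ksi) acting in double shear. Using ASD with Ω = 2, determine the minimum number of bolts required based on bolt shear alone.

9 bolts

A_b = π·0.5²/4 = 0.1963 in².
Per-bolt allowable strength R_n/Ω = 68 × 0.1963 × 2 / 2 = 13.35 kips.
n ≥ 112 / 13.35 = 8.388 → use 9 bolts.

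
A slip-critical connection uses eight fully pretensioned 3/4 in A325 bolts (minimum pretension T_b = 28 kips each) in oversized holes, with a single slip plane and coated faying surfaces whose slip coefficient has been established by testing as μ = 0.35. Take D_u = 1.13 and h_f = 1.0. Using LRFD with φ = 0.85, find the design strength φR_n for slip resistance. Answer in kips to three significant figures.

75.3 kips

R_n = μ · D_u · h_f · T_b · n_s · n_b = 0.35 × 1.13 × 1.0 × 28 × 1 × 8 = 88.59 kips.
Design strength φR_n = 0.85 × 88.59 = 75.3 kips.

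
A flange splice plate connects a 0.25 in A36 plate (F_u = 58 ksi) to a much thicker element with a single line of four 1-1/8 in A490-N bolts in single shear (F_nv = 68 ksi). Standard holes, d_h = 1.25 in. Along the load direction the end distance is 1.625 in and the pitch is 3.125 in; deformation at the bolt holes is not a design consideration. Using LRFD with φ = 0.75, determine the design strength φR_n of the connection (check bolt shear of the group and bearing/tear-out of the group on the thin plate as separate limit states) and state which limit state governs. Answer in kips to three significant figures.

Bolt shear: A_b = π·1.125²/4 = 0.994 in²; R_n = 68 × 0.994 × 4 × 1 = 270.4 kips → 0.75 × 270.4 = 203 kips.
Bearing (1.5 l_c t F_u ≤ 3.0 d t F_u): upper limit = 3.0·1.125·0.25·58 = 48.94 kips.
  Edge l_c = 1.625 − 1.25/2 = 1 → r_n = 21.75 kips; interior l_c = 3.125 − 1.25 = 1.875 → r_n = 40.78 kips.
  R_n,bearing = 1·21.75 + 3·40.78 = 144.1 kips → 0.75 × 144.1 = 108 kips.
Bearing governs: 108 kips.

108 kips (bearing governs)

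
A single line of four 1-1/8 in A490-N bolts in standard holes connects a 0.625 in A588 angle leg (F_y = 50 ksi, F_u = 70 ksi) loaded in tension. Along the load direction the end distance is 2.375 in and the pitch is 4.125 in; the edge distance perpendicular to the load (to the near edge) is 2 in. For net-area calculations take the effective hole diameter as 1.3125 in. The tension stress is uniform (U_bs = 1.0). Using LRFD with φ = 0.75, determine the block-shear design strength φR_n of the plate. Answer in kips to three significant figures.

Shear plane L_v = 2.375 + 3·4.125 = 14.75 in; A_gv = 14.75 × 0.625 = 9.219 in².
A_nv = (14.75 − 3.5·1.3125) × 0.625 = 6.348 in².
A_nt = (2 − 0.5·1.3125) × 0.625 = 0.8398 in².
0.6 F_u A_nv = 266.6 kips; 0.6 F_y A_gv = 276.6 kips → shear rupture governs the shear term.
R_n = 266.6 + 1.0 × 70 × 0.8398 = 325.4 kips.
Design strength φR_n = 0.75 × 325.4 = 244 kips.

244 kips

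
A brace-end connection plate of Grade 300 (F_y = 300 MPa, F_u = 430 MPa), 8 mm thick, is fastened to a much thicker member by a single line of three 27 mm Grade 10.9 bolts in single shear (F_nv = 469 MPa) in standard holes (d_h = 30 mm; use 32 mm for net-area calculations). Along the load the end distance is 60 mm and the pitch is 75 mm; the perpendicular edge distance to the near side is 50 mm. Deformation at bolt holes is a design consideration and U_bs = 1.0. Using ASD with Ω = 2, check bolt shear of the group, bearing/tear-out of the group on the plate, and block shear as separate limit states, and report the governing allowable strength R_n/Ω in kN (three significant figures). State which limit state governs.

Bolt shear: A_b = π·27²/4 = 572.6 mm²; R_n = 469 × 572.6 × 3 × 1 / 1000 = 805.6 kN → 805.6 / 2 = 403 kN.
Bearing: edge l_c = 45, r_n = 185.8 kN; interior l_c = 45, r_n = 185.8 kN; R_n = 185.8 + 2·185.8 = 557.3 kN → 279 kN.
Block shear: A_gv = 1680, A_nv = 1040, A_nt = 272 mm²; R_n = min(0.6F_uA_nv, 0.6F_yA_gv) + U_bs·F_u·A_nt = 385.3 kN → 193 kN.
Block shear governs: 193 kN.

193 kN (block shear governs)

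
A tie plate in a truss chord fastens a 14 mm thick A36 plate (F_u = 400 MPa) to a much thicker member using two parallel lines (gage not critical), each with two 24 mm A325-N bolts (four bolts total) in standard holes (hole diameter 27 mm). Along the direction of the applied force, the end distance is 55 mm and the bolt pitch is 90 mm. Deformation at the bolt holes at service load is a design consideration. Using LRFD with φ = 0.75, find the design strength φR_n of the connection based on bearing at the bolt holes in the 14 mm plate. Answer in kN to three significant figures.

Per bolt r_n = 1.2 l_c t F_u ≤ 2.4 d t F_u; upper limit = 2.4 × 24 × 14 × 400 / 1000 = 322.6 kN.
Edge bolt: l_c = 55 − 27/2 = 41.5 mm → 1.2 × 41.5 × 14 × 400 / 1000 = 278.9 → r_n = 278.9 kN.
Interior bolts: l_c = 90 − 27 = 63 mm → 1.2 × 63 × 14 × 400 / 1000 = 423.4 → r_n = 322.6 kN.
R_n = 2 × 278.9 + 2 × 322.6 = 1203 kN.
Design strength φR_n = 0.75 × 1203 = 902 kN.

902 kN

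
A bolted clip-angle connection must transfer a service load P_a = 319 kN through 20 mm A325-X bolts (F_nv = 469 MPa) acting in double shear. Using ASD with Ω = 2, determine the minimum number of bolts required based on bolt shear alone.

3 bolts

A_b = π·20²/4 = 314.2 mm².
Per-bolt allowable strength R_n/Ω = 469 × 314.2 × 2 / 1000 / 2 = 147.3 kN.
n ≥ 319 / 147.3 = 2.165 → use 3 bolts.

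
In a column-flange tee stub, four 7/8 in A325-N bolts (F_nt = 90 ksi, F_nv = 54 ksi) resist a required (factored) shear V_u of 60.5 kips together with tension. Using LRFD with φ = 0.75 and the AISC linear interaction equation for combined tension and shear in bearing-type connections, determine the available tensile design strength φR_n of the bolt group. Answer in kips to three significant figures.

A_b = π·0.875²/4 = 0.6013 in²; f_rv = 60.5 / (4 × 0.6013) = 25.15 ksi.
F'_nt = 1.3 F_nt − (F_nt / φF_nv) f_rv = 1.3·90 − (90/(0.75·54))·25.15 = 61.1 ksi, capped at F_nt → F'_nt = 61.1 ksi.
R_n = F'_nt · A_b · n = 61.1 × 0.6013 × 4 = 147 kips.
Design strength φR_n = 0.75 × 147 = 110 kips.

110 kips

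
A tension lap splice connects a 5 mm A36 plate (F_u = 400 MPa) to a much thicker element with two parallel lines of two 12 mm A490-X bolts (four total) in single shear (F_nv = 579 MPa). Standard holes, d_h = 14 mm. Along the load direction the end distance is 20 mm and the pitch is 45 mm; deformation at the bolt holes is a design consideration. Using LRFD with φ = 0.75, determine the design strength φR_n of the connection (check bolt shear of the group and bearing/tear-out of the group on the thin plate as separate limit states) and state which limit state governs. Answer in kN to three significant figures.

133 kN (bearing governs)

Bolt shear: A_b = π·12²/4 = 113.1 mm²; R_n = 579 × 113.1 × 4 × 1 / 1000 = 261.9 kN → 0.75 × 261.9 = 196 kN.
Bearing (1.2 l_c t F_u ≤ 2.4 d t F_u): upper limit = 2.4·12·5·400 / 1000 = 57.6 kN.
  Edge l_c = 20 − 14/2 = 13 → r_n = 31.2 kN; interior l_c = 45 − 14 = 31 → r_n = 57.6 kN.
  R_n,bearing = 2·31.2 + 2·57.6 = 177.6 kN → 0.75 × 177.6 = 133 kN.
Bearing governs: 133 kN.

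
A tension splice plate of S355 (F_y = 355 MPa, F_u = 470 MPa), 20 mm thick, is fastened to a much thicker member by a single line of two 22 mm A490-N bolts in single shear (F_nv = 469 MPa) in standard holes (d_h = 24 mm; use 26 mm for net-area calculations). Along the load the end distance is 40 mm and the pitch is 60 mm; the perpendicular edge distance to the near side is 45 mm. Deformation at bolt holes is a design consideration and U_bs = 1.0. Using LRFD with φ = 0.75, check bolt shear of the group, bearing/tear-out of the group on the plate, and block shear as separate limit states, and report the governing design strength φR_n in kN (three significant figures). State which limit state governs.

267 kN (bolt shear governs)

Bolt shear: A_b = π·22²/4 = 380.1 mm²; R_n = 469 × 380.1 × 2 × 1 / 1000 = 356.6 kN → 0.75 × 356.6 = 267 kN.
Bearing: edge l_c = 28, r_n = 315.8 kN; interior l_c = 36, r_n = 406.1 kN; R_n = 315.8 + 1·406.1 = 721.9 kN → 541 kN.
Block shear: A_gv = 2000, A_nv = 1220, A_nt = 640 mm²; R_n = min(0.6F_uA_nv, 0.6F_yA_gv) + U_bs·F_u·A_nt = 644.8 kN → 484 kN.
Bolt shear governs: 267 kN.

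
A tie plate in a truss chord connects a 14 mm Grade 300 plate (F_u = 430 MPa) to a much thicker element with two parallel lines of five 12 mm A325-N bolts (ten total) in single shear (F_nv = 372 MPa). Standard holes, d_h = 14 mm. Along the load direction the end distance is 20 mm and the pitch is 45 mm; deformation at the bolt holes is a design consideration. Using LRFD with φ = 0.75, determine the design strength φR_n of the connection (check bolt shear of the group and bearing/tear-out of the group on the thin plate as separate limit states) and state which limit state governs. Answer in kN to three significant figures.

316 kN (bolt shear governs)

Bolt shear: A_b = π·12²/4 = 113.1 mm²; R_n = 372 × 113.1 × 10 × 1 / 1000 = 420.7 kN → 0.75 × 420.7 = 316 kN.
Bearing (1.2 l_c t F_u ≤ 2.4 d t F_u): upper limit = 2.4·12·14·430 / 1000 = 173.4 kN.
  Edge l_c = 20 − 14/2 = 13 → r_n = 93.91 kN; interior l_c = 45 − 14 = 31 → r_n = 173.4 kN.
  R_n,bearing = 2·93.91 + 8·173.4 = 1575 kN → 0.75 × 1575 = 1180 kN.
Bolt shear governs: 316 kN.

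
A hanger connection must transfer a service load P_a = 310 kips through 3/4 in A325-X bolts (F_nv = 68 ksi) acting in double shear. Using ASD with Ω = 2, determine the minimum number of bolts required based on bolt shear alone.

A_b = π·0.75²/4 = 0.4418 in².
Per-bolt allowable strength R_n/Ω = 68 × 0.4418 × 2 / 2 = 30.04 kips.
n ≥ 310 / 30.04 = 10.32 → use 11 bolts.

11 bolts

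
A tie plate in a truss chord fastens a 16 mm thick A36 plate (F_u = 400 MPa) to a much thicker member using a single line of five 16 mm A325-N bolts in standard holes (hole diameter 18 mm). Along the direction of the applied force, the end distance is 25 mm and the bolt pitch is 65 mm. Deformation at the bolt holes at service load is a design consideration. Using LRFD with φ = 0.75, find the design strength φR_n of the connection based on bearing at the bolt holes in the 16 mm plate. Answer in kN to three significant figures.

829 kN

Per bolt r_n = 1.2 l_c t F_u ≤ 2.4 d t F_u; upper limit = 2.4 × 16 × 16 × 400 / 1000 = 245.8 kN.
Edge bolt: l_c = 25 − 18/2 = 16 mm → 1.2 × 16 × 16 × 400 / 1000 = 122.9 → r_n = 122.9 kN.
Interior bolts: l_c = 65 − 18 = 47 mm → 1.2 × 47 × 16 × 400 / 1000 = 361 → r_n = 245.8 kN.
R_n = 1 × 122.9 + 4 × 245.8 = 1106 kN.
Design strength φR_n = 0.75 × 1106 = 829 kN.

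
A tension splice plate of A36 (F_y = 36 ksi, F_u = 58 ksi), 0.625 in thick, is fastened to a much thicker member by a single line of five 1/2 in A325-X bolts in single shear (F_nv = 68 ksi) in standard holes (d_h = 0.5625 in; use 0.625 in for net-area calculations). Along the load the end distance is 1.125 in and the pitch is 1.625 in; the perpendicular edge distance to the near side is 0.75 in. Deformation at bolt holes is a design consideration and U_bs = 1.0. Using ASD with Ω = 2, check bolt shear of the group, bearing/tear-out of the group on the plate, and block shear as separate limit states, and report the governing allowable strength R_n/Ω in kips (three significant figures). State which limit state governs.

33.4 kips (bolt shear governs)

Bolt shear: A_b = π·0.5²/4 = 0.1963 in²; R_n = 68 × 0.1963 × 5 × 1 = 66.76 kips → 66.76 / 2 = 33.4 kips.
Bearing: edge l_c = 0.8438, r_n = 36.7 kips; interior l_c = 1.062, r_n = 43.5 kips; R_n = 36.7 + 4·43.5 = 210.7 kips → 105 kips.
Block shear: A_gv = 4.766, A_nv = 3.008, A_nt = 0.2734 in²; R_n = min(0.6F_uA_nv, 0.6F_yA_gv) + U_bs·F_u·A_nt = 118.8 kips → 59.4 kips.
Bolt shear governs: 33.4 kips.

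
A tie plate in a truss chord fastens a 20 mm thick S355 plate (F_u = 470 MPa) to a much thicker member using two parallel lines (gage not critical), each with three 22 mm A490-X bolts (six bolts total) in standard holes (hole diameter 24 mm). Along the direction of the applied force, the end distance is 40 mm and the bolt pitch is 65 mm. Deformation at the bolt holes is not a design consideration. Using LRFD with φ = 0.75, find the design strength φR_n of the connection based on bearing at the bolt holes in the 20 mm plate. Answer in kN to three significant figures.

2330 kN

Per bolt r_n = 1.5 l_c t F_u ≤ 3.0 d t F_u; upper limit = 3.0 × 22 × 20 × 470 / 1000 = 620.4 kN.
Edge bolt: l_c = 40 − 24/2 = 28 mm → 1.5 × 28 × 20 × 470 / 1000 = 394.8 → r_n = 394.8 kN.
Interior bolts: l_c = 65 − 24 = 41 mm → 1.5 × 41 × 20 × 470 / 1000 = 578.1 → r_n = 578.1 kN.
R_n = 2 × 394.8 + 4 × 578.1 = 3102 kN.
Design strength φR_n = 0.75 × 3102 = 2330 kN.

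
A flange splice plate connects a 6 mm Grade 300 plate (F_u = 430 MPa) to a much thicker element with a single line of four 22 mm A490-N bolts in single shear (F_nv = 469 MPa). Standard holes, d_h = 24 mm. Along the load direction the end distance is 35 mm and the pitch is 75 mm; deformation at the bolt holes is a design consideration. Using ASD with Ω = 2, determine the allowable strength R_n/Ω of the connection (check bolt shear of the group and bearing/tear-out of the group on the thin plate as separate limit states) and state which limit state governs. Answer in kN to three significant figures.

Bolt shear: A_b = π·22²/4 = 380.1 mm²; R_n = 469 × 380.1 × 4 × 1 / 1000 = 713.1 kN → 713.1 / 2 = 357 kN.
Bearing (1.2 l_c t F_u ≤ 2.4 d t F_u): upper limit = 2.4·22·6·430 / 1000 = 136.2 kN.
  Edge l_c = 35 − 24/2 = 23 → r_n = 71.21 kN; interior l_c = 75 − 24 = 51 → r_n = 136.2 kN.
  R_n,bearing = 1·71.21 + 3·136.2 = 479.9 kN → 479.9 / 2 = 240 kN.
Bearing governs: 240 kN.

240 kN (bearing governs)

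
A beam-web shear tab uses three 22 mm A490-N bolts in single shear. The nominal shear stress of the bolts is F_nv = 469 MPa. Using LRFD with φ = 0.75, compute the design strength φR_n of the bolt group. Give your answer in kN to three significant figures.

A_b = π × 22² / 4 = 380.1 mm².
R_n = F_nv · A_b · n · n_s = 469 × 380.1 × 3 × 1 / 1000 = 534.8 kN.
Design strength φR_n = 0.75 × 534.8 = 401 kN.

401 kN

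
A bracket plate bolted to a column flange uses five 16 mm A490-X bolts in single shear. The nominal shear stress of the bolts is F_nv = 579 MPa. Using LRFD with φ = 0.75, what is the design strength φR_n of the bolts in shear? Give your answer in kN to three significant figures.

A_b = π × 16² / 4 = 201.1 mm².
R_n = F_nv · A_b · n · n_s = 579 × 201.1 × 5 × 1 / 1000 = 582.1 kN.
Design strength φR_n = 0.75 × 582.1 = 437 kN.

437 kN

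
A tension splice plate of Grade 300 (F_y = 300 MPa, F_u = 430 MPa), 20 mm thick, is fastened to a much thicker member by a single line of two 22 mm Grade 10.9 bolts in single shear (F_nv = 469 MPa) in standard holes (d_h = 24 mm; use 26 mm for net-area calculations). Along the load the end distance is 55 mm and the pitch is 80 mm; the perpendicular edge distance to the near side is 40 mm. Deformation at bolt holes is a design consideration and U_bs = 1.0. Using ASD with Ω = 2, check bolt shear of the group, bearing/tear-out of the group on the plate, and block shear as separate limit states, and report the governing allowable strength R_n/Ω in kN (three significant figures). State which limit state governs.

Bolt shear: A_b = π·22²/4 = 380.1 mm²; R_n = 469 × 380.1 × 2 × 1 / 1000 = 356.6 kN → 356.6 / 2 = 178 kN.
Bearing: edge l_c = 43, r_n = 443.8 kN; interior l_c = 56, r_n = 454.1 kN; R_n = 443.8 + 1·454.1 = 897.8 kN → 449 kN.
Block shear: A_gv = 2700, A_nv = 1920, A_nt = 540 mm²; R_n = min(0.6F_uA_nv, 0.6F_yA_gv) + U_bs·F_u·A_nt = 718.2 kN → 359 kN.
Bolt shear governs: 178 kN.

178 kN (bolt shear governs)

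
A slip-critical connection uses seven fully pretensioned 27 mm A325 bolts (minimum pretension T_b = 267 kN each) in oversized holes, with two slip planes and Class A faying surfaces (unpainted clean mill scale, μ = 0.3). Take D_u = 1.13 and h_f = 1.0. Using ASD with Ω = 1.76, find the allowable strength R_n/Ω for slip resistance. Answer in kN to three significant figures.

R_n = μ · D_u · h_f · T_b · n_s · n_b = 0.3 × 1.13 × 1.0 × 267 × 2 × 7 = 1267 kN.
Allowable strength R_n/Ω = 1267 / 1.76 = 720 kN.

720 kN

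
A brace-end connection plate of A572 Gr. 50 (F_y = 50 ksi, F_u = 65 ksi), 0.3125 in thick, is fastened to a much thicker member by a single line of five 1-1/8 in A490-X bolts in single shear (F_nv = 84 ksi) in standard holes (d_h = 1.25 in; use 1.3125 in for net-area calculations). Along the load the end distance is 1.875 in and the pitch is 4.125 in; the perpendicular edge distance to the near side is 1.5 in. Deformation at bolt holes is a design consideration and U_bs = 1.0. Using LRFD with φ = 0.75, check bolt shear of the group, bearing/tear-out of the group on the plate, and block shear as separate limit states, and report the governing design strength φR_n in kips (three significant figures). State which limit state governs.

127 kips (block shear governs)

Bolt shear: A_b = π·1.125²/4 = 0.994 in²; R_n = 84 × 0.994 × 5 × 1 = 417.5 kips → 0.75 × 417.5 = 313 kips.
Bearing: edge l_c = 1.25, r_n = 30.47 kips; interior l_c = 2.875, r_n = 54.84 kips; R_n = 30.47 + 4·54.84 = 249.8 kips → 187 kips.
Block shear: A_gv = 5.742, A_nv = 3.896, A_nt = 0.2637 in²; R_n = min(0.6F_uA_nv, 0.6F_yA_gv) + U_bs·F_u·A_nt = 169.1 kips → 127 kips.
Block shear governs: 127 kips.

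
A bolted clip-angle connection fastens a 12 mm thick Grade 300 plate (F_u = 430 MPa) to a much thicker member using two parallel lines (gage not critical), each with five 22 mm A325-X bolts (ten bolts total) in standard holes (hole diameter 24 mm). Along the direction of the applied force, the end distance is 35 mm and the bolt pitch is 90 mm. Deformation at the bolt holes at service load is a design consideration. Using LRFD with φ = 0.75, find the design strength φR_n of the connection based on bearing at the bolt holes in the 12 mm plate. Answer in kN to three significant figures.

1850 kN

Per bolt r_n = 1.2 l_c t F_u ≤ 2.4 d t F_u; upper limit = 2.4 × 22 × 12 × 430 / 1000 = 272.4 kN.
Edge bolt: l_c = 35 − 24/2 = 23 mm → 1.2 × 23 × 12 × 430 / 1000 = 142.4 → r_n = 142.4 kN.
Interior bolts: l_c = 90 − 24 = 66 mm → 1.2 × 66 × 12 × 430 / 1000 = 408.7 → r_n = 272.4 kN.
R_n = 2 × 142.4 + 8 × 272.4 = 2464 kN.
Design strength φR_n = 0.75 × 2464 = 1850 kN.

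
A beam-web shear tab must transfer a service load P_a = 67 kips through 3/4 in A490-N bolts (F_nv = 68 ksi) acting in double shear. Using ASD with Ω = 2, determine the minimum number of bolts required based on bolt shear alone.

3 bolts

A_b = π·0.75²/4 = 0.4418 in².
Per-bolt allowable strength R_n/Ω = 68 × 0.4418 × 2 / 2 = 30.04 kips.
n ≥ 67 / 30.04 = 2.23 → use 3 bolts.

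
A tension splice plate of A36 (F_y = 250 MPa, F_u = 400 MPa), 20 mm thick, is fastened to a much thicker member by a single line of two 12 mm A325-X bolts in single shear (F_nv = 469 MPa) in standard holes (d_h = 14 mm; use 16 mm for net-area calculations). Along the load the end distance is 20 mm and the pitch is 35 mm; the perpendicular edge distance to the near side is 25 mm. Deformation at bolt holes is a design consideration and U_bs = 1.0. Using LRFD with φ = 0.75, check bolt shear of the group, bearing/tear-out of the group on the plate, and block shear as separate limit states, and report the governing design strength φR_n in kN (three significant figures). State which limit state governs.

79.6 kN (bolt shear governs)

Bolt shear: A_b = π·12²/4 = 113.1 mm²; R_n = 469 × 113.1 × 2 × 1 / 1000 = 106.1 kN → 0.75 × 106.1 = 79.6 kN.
Bearing: edge l_c = 13, r_n = 124.8 kN; interior l_c = 21, r_n = 201.6 kN; R_n = 124.8 + 1·201.6 = 326.4 kN → 245 kN.
Block shear: A_gv = 1100, A_nv = 620, A_nt = 340 mm²; R_n = min(0.6F_uA_nv, 0.6F_yA_gv) + U_bs·F_u·A_nt = 284.8 kN → 214 kN.
Bolt shear governs: 79.6 kN.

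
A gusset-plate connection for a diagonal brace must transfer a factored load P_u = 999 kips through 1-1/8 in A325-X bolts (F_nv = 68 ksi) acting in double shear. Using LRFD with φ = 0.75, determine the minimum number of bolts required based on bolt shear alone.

A_b = π·1.125²/4 = 0.994 in².
Per-bolt design strength φR_n = 0.75 × 68 × 0.994 × 2 = 101.4 kips.
n ≥ 999 / 101.4 = 9.853 → use 10 bolts.

10 bolts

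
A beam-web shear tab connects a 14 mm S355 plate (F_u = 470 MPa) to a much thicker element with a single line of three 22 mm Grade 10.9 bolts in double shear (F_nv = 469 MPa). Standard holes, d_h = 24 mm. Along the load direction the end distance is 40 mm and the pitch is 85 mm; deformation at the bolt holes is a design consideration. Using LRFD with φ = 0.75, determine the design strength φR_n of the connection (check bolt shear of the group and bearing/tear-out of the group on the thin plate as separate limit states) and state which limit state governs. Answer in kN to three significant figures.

Bolt shear: A_b = π·22²/4 = 380.1 mm²; R_n = 469 × 380.1 × 3 × 2 / 1000 = 1070 kN → 0.75 × 1070 = 802 kN.
Bearing (1.2 l_c t F_u ≤ 2.4 d t F_u): upper limit = 2.4·22·14·470 / 1000 = 347.4 kN.
  Edge l_c = 40 − 24/2 = 28 → r_n = 221.1 kN; interior l_c = 85 − 24 = 61 → r_n = 347.4 kN.
  R_n,bearing = 1·221.1 + 2·347.4 = 915.9 kN → 0.75 × 915.9 = 687 kN.
Bearing governs: 687 kN.

687 kN (bearing governs)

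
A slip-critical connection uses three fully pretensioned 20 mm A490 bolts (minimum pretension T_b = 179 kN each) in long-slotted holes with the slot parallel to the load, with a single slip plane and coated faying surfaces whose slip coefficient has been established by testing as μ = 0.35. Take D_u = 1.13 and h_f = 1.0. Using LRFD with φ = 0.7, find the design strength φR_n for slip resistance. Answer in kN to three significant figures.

R_n = μ · D_u · h_f · T_b · n_s · n_b = 0.35 × 1.13 × 1.0 × 179 × 1 × 3 = 212.4 kN.
Design strength φR_n = 0.7 × 212.4 = 149 kN.

149 kN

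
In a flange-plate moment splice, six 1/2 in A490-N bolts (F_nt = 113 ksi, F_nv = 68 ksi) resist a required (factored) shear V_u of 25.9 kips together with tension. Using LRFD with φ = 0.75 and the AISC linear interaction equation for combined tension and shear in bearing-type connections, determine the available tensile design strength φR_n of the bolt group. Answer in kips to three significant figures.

A_b = π·0.5²/4 = 0.1963 in²; f_rv = 25.9 / (6 × 0.1963) = 21.98 ksi.
F'_nt = 1.3 F_nt − (F_nt / φF_nv) f_rv = 1.3·113 − (113/(0.75·68))·21.98 = 98.19 ksi, capped at F_nt → F'_nt = 98.19 ksi.
R_n = F'_nt · A_b · n = 98.19 × 0.1963 × 6 = 115.7 kips.
Design strength φR_n = 0.75 × 115.7 = 86.8 kips.

86.8 kips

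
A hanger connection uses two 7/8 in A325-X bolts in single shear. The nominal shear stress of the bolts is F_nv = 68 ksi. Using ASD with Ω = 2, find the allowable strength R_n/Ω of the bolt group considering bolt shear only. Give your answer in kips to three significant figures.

A_b = π × 0.875² / 4 = 0.6013 in².
R_n = F_nv · A_b · n · n_s = 68 × 0.6013 × 2 × 1 = 81.78 kips.
Allowable strength R_n/Ω = 81.78 / 2 = 40.9 kips.

40.9 kips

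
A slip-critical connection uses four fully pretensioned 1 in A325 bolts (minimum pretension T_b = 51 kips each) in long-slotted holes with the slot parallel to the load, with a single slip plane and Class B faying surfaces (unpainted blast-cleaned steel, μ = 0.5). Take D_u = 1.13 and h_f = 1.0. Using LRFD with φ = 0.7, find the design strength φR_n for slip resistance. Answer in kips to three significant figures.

80.7 kips

R_n = μ · D_u · h_f · T_b · n_s · n_b = 0.5 × 1.13 × 1.0 × 51 × 1 × 4 = 115.3 kips.
Design strength φR_n = 0.7 × 115.3 = 80.7 kips.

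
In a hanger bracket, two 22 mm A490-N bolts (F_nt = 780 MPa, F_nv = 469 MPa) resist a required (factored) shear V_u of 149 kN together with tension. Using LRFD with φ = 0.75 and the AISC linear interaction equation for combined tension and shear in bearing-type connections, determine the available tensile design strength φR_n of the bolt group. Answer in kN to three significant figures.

A_b = π·22²/4 = 380.1 mm²; f_rv = 149 × 1000 / (2 × 380.1) = 196 MPa.
F'_nt = 1.3 F_nt − (F_nt / φF_nv) f_rv = 1.3·780 − (780/(0.75·469))·196 = 579.4 MPa, capped at F_nt → F'_nt = 579.4 MPa.
R_n = F'_nt · A_b · n = 579.4 × 380.1 × 2 / 1000 = 440.5 kN.
Design strength φR_n = 0.75 × 440.5 = 330 kN.

330 kN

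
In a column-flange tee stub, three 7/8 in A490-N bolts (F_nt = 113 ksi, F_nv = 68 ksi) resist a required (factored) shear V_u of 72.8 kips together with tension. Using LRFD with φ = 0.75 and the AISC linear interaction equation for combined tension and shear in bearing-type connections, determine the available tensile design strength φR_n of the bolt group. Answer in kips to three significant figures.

A_b = π·0.875²/4 = 0.6013 in²; f_rv = 72.8 / (3 × 0.6013) = 40.36 ksi.
F'_nt = 1.3 F_nt − (F_nt / φF_nv) f_rv = 1.3·113 − (113/(0.75·68))·40.36 = 57.48 ksi, capped at F_nt → F'_nt = 57.48 ksi.
R_n = F'_nt · A_b · n = 57.48 × 0.6013 × 3 = 103.7 kips.
Design strength φR_n = 0.75 × 103.7 = 77.8 kips.

77.8 kips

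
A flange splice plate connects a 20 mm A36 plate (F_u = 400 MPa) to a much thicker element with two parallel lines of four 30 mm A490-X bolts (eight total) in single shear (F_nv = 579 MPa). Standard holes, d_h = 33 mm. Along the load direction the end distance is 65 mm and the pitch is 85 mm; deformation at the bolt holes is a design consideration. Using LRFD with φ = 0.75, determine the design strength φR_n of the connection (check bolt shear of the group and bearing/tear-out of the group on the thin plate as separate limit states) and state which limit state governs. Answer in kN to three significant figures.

2460 kN (bolt shear governs)

Bolt shear: A_b = π·30²/4 = 706.9 mm²; R_n = 579 × 706.9 × 8 × 1 / 1000 = 3274 kN → 0.75 × 3274 = 2460 kN.
Bearing (1.2 l_c t F_u ≤ 2.4 d t F_u): upper limit = 2.4·30·20·400 / 1000 = 576 kN.
  Edge l_c = 65 − 33/2 = 48.5 → r_n = 465.6 kN; interior l_c = 85 − 33 = 52 → r_n = 499.2 kN.
  R_n,bearing = 2·465.6 + 6·499.2 = 3926 kN → 0.75 × 3926 = 2940 kN.
Bolt shear governs: 2460 kN.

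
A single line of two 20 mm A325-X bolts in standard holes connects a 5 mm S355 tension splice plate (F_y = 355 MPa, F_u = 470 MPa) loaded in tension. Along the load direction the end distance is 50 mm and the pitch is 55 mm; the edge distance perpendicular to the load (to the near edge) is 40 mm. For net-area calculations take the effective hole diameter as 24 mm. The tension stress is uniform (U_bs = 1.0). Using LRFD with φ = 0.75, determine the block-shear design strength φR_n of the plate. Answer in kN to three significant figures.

122 kN

Shear plane L_v = 50 + 1·55 = 105 mm; A_gv = 105 × 5 = 525 mm².
A_nv = (105 − 1.5·24) × 5 = 345 mm².
A_nt = (40 − 0.5·24) × 5 = 140 mm².
0.6 F_u A_nv = 97.29 kN; 0.6 F_y A_gv = 111.8 kN → shear rupture governs the shear term.
R_n = 97.29 + 1.0 × 470 × 140 / 1000 = 163.1 kN.
Design strength φR_n = 0.75 × 163.1 = 122 kN.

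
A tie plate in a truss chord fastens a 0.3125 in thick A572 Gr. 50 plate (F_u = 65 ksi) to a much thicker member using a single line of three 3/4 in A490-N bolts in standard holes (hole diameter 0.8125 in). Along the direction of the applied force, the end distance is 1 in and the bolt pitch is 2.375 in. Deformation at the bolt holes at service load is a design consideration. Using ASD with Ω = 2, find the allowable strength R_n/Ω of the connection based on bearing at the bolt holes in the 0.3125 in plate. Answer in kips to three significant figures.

Per bolt r_n = 1.2 l_c t F_u ≤ 2.4 d t F_u; upper limit = 2.4 × 0.75 × 0.3125 × 65 = 36.56 kips.
Edge bolt: l_c = 1 − 0.8125/2 = 0.5938 in → 1.2 × 0.5938 × 0.3125 × 65 = 14.47 → r_n = 14.47 kips.
Interior bolts: l_c = 2.375 − 0.8125 = 1.562 in → 1.2 × 1.562 × 0.3125 × 65 = 38.09 → r_n = 36.56 kips.
R_n = 1 × 14.47 + 2 × 36.56 = 87.6 kips.
Allowable strength R_n/Ω = 87.6 / 2 = 43.8 kips.

43.8 kips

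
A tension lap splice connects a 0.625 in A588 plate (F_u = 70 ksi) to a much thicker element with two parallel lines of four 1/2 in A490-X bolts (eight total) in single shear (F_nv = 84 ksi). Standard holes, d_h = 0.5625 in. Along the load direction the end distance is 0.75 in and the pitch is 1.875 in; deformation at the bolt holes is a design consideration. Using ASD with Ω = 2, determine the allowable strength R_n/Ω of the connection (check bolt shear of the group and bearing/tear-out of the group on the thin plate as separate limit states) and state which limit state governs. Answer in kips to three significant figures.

66 kips (bolt shear governs)

Bolt shear: A_b = π·0.5²/4 = 0.1963 in²; R_n = 84 × 0.1963 × 8 × 1 = 131.9 kips → 131.9 / 2 = 66 kips.
Bearing (1.2 l_c t F_u ≤ 2.4 d t F_u): upper limit = 2.4·0.5·0.625·70 = 52.5 kips.
  Edge l_c = 0.75 − 0.5625/2 = 0.4688 → r_n = 24.61 kips; interior l_c = 1.875 − 0.5625 = 1.312 → r_n = 52.5 kips.
  R_n,bearing = 2·24.61 + 6·52.5 = 364.2 kips → 364.2 / 2 = 182 kips.
Bolt shear governs: 66 kips.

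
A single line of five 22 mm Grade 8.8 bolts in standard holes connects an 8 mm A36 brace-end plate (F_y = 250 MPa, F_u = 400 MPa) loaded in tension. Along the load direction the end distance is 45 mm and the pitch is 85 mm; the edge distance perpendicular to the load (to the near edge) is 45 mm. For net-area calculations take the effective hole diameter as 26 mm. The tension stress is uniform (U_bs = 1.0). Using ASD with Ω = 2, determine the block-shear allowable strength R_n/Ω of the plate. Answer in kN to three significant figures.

282 kN

Shear plane L_v = 45 + 4·85 = 385 mm; A_gv = 385 × 8 = 3080 mm².
A_nv = (385 − 4.5·26) × 8 = 2144 mm².
A_nt = (45 − 0.5·26) × 8 = 256 mm².
0.6 F_u A_nv = 514.6 kN; 0.6 F_y A_gv = 462 kN → shear yielding governs the shear term.
R_n = 462 + 1.0 × 400 × 256 / 1000 = 564.4 kN.
Allowable strength R_n/Ω = 564.4 / 2 = 282 kN.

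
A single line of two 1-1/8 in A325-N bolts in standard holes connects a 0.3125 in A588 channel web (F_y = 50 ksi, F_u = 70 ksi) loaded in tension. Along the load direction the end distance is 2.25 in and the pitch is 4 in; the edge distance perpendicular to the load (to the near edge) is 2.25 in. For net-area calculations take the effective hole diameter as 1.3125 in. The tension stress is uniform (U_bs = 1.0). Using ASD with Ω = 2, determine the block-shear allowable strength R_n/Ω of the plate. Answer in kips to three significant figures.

Shear plane L_v = 2.25 + 1·4 = 6.25 in; A_gv = 6.25 × 0.3125 = 1.953 in².
A_nv = (6.25 − 1.5·1.3125) × 0.3125 = 1.338 in².
A_nt = (2.25 − 0.5·1.3125) × 0.3125 = 0.498 in².
0.6 F_u A_nv = 56.19 kips; 0.6 F_y A_gv = 58.59 kips → shear rupture governs the shear term.
R_n = 56.19 + 1.0 × 70 × 0.498 = 91.05 kips.
Allowable strength R_n/Ω = 91.05 / 2 = 45.5 kips.

45.5 kips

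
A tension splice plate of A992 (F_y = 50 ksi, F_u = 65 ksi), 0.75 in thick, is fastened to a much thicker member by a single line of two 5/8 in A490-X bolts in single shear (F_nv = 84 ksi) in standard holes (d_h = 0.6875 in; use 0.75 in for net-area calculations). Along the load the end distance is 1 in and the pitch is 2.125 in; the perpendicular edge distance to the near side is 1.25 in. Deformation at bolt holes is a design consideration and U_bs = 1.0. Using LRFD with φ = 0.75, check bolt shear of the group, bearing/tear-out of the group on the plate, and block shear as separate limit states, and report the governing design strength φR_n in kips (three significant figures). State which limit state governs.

38.7 kips (bolt shear governs)

Bolt shear: A_b = π·0.625²/4 = 0.3068 in²; R_n = 84 × 0.3068 × 2 × 1 = 51.54 kips → 0.75 × 51.54 = 38.7 kips.
Bearing: edge l_c = 0.6562, r_n = 38.39 kips; interior l_c = 1.438, r_n = 73.12 kips; R_n = 38.39 + 1·73.12 = 111.5 kips → 83.6 kips.
Block shear: A_gv = 2.344, A_nv = 1.5, A_nt = 0.6562 in²; R_n = min(0.6F_uA_nv, 0.6F_yA_gv) + U_bs·F_u·A_nt = 101.2 kips → 75.9 kips.
Bolt shear governs: 38.7 kips.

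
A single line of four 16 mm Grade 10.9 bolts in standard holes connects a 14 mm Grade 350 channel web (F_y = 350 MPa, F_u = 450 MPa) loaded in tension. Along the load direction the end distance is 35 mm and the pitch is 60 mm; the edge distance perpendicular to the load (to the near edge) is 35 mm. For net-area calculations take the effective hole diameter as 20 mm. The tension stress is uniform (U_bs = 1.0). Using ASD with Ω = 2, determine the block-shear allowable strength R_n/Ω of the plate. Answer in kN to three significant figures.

353 kN

Shear plane L_v = 35 + 3·60 = 215 mm; A_gv = 215 × 14 = 3010 mm².
A_nv = (215 − 3.5·20) × 14 = 2030 mm².
A_nt = (35 − 0.5·20) × 14 = 350 mm².
0.6 F_u A_nv = 548.1 kN; 0.6 F_y A_gv = 632.1 kN → shear rupture governs the shear term.
R_n = 548.1 + 1.0 × 450 × 350 / 1000 = 705.6 kN.
Allowable strength R_n/Ω = 705.6 / 2 = 353 kN.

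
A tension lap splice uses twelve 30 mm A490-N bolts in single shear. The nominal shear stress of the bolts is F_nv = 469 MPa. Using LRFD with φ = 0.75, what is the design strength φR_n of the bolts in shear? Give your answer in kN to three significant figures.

A_b = π × 30² / 4 = 706.9 mm².
R_n = F_nv · A_b · n · n_s = 469 × 706.9 × 12 × 1 / 1000 = 3978 kN.
Design strength φR_n = 0.75 × 3978 = 2980 kN.

2980 kN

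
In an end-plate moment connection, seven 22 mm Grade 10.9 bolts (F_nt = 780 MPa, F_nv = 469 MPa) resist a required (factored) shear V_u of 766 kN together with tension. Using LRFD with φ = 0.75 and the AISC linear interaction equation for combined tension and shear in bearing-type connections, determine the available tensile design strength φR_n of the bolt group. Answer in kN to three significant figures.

750 kN

A_b = π·22²/4 = 380.1 mm²; f_rv = 766 × 1000 / (7 × 380.1) = 287.9 MPa.
F'_nt = 1.3 F_nt − (F_nt / φF_nv) f_rv = 1.3·780 − (780/(0.75·469))·287.9 = 375.7 MPa, capped at F_nt → F'_nt = 375.7 MPa.
R_n = F'_nt · A_b · n = 375.7 × 380.1 × 7 / 1000 = 999.6 kN.
Design strength φR_n = 0.75 × 999.6 = 750 kN.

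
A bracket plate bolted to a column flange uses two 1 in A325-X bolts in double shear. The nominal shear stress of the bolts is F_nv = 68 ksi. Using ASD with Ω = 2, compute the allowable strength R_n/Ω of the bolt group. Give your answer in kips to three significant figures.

A_b = π × 1² / 4 = 0.7854 in².
R_n = F_nv · A_b · n · n_s = 68 × 0.7854 × 2 × 2 = 213.6 kips.
Allowable strength R_n/Ω = 213.6 / 2 = 107 kips.

107 kips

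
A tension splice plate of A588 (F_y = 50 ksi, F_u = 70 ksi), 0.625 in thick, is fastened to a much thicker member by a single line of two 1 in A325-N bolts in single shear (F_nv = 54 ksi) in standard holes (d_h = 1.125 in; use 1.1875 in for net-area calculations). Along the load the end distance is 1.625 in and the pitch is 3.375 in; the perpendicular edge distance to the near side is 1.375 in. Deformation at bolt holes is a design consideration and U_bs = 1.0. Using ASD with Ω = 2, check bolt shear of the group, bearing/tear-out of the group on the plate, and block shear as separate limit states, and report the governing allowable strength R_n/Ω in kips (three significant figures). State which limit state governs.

42.4 kips (bolt shear governs)

Bolt shear: A_b = π·1²/4 = 0.7854 in²; R_n = 54 × 0.7854 × 2 × 1 = 84.82 kips → 84.82 / 2 = 42.4 kips.
Bearing: edge l_c = 1.062, r_n = 55.78 kips; interior l_c = 2.25, r_n = 105 kips; R_n = 55.78 + 1·105 = 160.8 kips → 80.4 kips.
Block shear: A_gv = 3.125, A_nv = 2.012, A_nt = 0.4883 in²; R_n = min(0.6F_uA_nv, 0.6F_yA_gv) + U_bs·F_u·A_nt = 118.7 kips → 59.3 kips.
Bolt shear governs: 42.4 kips.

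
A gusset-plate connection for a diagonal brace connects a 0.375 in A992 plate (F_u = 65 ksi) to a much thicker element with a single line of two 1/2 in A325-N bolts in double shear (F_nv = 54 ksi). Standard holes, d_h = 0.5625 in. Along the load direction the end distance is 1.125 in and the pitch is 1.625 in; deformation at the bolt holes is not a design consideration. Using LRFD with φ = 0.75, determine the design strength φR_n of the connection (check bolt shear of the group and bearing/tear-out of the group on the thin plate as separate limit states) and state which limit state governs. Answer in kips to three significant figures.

Bolt shear: A_b = π·0.5²/4 = 0.1963 in²; R_n = 54 × 0.1963 × 2 × 2 = 42.41 kips → 0.75 × 42.41 = 31.8 kips.
Bearing (1.5 l_c t F_u ≤ 3.0 d t F_u): upper limit = 3.0·0.5·0.375·65 = 36.56 kips.
  Edge l_c = 1.125 − 0.5625/2 = 0.8438 → r_n = 30.85 kips; interior l_c = 1.625 − 0.5625 = 1.062 → r_n = 36.56 kips.
  R_n,bearing = 1·30.85 + 1·36.56 = 67.41 kips → 0.75 × 67.41 = 50.6 kips.
Bolt shear governs: 31.8 kips.

31.8 kips (bolt shear governs)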